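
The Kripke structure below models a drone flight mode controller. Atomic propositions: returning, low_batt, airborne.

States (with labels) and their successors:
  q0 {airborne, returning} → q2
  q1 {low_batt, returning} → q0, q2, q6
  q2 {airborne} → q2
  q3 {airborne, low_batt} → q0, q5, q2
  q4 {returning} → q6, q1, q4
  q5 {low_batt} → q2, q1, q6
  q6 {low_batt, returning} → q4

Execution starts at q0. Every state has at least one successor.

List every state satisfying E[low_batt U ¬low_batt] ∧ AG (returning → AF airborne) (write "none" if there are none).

States satisfying low_batt: {q1, q3, q5, q6}.
States satisfying ¬low_batt: {q0, q2, q4}.
States satisfying E[low_batt U ¬low_batt]: {q0, q1, q2, q3, q4, q5, q6}.
States satisfying returning → AF airborne: {q0, q2, q3, q5}.
States satisfying AG (returning → AF airborne): {q0, q2}.
States satisfying E[low_batt U ¬low_batt] ∧ AG (returning → AF airborne): {q0, q2}.

{q0, q2}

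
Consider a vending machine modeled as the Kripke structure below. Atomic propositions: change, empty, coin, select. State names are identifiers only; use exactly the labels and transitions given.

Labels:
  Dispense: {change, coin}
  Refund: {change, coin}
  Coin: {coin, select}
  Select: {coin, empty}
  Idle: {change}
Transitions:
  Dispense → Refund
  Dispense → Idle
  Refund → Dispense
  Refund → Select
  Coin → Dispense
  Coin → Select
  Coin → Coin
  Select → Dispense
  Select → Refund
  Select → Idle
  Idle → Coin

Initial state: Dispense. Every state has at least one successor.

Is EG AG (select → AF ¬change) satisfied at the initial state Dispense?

States satisfying AG (select → AF ¬change): {Dispense, Refund, Coin, Select, Idle}.
States satisfying EG AG (select → AF ¬change): {Dispense, Refund, Coin, Select, Idle}.
Dispense ∈ Sat(EG AG (select → AF ¬change)).

Holds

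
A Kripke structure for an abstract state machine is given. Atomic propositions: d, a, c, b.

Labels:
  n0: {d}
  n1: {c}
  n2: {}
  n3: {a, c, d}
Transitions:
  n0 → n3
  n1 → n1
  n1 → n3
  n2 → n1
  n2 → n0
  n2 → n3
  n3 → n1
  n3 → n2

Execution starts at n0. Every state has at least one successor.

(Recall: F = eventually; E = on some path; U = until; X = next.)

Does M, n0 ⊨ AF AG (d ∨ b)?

Violated

States satisfying AG (d ∨ b): ∅.
States satisfying AF AG (d ∨ b): ∅.
There is a path from n0 along which AG (d ∨ b) never holds.
n0 ∉ Sat(AF AG (d ∨ b)).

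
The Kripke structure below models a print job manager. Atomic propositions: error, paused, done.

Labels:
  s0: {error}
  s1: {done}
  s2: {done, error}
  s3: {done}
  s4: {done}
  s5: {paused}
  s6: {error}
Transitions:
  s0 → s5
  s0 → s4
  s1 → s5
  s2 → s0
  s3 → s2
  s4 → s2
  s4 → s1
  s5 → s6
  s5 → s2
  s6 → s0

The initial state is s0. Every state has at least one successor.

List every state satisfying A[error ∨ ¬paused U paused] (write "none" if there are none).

States satisfying error ∨ ¬paused: {s0, s1, s2, s3, s4, s6}.
States satisfying paused: {s5}.
States satisfying A[error ∨ ¬paused U paused]: {s1, s5}.

{s1, s5}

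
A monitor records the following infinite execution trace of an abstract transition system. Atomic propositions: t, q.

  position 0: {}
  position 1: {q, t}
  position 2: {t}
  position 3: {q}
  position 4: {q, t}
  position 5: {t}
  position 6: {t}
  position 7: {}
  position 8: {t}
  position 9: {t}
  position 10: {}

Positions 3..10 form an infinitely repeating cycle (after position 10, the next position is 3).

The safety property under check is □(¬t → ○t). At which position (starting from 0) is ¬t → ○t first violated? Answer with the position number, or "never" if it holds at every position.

Check ¬t → ○t at each position in order: 0 ✓, 1 ✓, 2 ✓, 3 ✓, 4 ✓, 5 ✓, 6 ✓, 7 ✓, 8 ✓, 9 ✓.
At position 10 the labels are {} and the next position 3 has {q}, so ¬t → ○t is false there. This is the first violation.

10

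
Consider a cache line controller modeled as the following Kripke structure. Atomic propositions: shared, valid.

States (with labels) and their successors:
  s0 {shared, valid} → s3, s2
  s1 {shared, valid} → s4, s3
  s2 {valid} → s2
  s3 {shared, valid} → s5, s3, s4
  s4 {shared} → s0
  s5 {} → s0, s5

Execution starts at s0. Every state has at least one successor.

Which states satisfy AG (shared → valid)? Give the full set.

States satisfying shared → valid: {s0, s1, s2, s3, s5}.
States satisfying AG (shared → valid): {s2}.

{s2}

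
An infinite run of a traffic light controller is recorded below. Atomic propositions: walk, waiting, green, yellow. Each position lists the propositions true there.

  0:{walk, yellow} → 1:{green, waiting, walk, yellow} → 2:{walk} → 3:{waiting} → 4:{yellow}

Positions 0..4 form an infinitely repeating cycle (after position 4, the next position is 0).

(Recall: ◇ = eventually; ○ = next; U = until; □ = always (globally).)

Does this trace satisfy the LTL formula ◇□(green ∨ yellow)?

□(green ∨ yellow) is false at every position 0..4, so it never becomes true and ◇□(green ∨ yellow) fails.

Violated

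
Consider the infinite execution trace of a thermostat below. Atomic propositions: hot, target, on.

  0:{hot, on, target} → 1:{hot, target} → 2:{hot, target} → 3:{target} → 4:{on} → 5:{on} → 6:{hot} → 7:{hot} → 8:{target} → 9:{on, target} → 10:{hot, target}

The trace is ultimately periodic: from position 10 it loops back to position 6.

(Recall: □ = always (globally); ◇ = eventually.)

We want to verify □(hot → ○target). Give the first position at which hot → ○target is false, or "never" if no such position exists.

6

Check hot → ○target at each position in order: 0 ✓, 1 ✓, 2 ✓, 3 ✓, 4 ✓, 5 ✓.
At position 6 the labels are {hot} and the next position 7 has {hot}, so hot → ○target is false there. This is the first violation.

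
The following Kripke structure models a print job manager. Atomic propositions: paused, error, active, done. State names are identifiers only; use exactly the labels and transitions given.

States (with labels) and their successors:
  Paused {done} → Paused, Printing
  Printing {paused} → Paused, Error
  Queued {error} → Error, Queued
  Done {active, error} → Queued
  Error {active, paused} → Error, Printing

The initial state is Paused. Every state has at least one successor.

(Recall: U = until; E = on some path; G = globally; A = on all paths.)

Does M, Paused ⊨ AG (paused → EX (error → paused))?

Satisfied

States satisfying paused → EX (error → paused): {Paused, Printing, Queued, Done, Error}.
States satisfying AG (paused → EX (error → paused)): {Paused, Printing, Queued, Done, Error}.
Every state reachable from Paused satisfies paused → EX (error → paused).
Paused ∈ Sat(AG (paused → EX (error → paused))).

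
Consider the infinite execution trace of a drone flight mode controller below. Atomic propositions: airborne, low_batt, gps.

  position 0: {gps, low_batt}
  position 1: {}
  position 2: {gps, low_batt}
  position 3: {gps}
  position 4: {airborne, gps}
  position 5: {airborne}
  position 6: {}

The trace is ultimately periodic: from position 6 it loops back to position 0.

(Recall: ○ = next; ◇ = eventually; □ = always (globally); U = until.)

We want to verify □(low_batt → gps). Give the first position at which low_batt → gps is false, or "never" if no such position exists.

low_batt → gps holds at every position 0..6, and those are all the positions the trace ever visits, so the invariant □(low_batt → gps) is never violated.

never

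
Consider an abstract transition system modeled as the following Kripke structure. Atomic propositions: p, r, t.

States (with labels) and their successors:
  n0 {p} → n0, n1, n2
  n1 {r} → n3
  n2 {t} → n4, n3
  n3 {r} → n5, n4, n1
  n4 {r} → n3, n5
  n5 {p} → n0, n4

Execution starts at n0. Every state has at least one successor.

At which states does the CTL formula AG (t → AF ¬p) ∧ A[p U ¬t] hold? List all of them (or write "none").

{n0, n1, n3, n4, n5}

States satisfying t → AF ¬p: {n0, n1, n2, n3, n4, n5}.
States satisfying AG (t → AF ¬p): {n0, n1, n2, n3, n4, n5}.
States satisfying p: {n0, n5}.
States satisfying ¬t: {n0, n1, n3, n4, n5}.
States satisfying A[p U ¬t]: {n0, n1, n3, n4, n5}.
States satisfying AG (t → AF ¬p) ∧ A[p U ¬t]: {n0, n1, n3, n4, n5}.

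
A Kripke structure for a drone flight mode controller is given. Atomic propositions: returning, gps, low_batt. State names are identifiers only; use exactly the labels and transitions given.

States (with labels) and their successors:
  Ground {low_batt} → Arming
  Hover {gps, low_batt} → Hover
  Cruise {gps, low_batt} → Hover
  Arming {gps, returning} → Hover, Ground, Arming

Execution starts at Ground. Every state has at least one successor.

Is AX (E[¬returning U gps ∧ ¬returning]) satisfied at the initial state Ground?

States satisfying E[¬returning U gps ∧ ¬returning]: {Hover, Cruise}.
States satisfying AX (E[¬returning U gps ∧ ¬returning]): {Hover, Cruise}.
Ground ∉ Sat(AX (E[¬returning U gps ∧ ¬returning])).

Violated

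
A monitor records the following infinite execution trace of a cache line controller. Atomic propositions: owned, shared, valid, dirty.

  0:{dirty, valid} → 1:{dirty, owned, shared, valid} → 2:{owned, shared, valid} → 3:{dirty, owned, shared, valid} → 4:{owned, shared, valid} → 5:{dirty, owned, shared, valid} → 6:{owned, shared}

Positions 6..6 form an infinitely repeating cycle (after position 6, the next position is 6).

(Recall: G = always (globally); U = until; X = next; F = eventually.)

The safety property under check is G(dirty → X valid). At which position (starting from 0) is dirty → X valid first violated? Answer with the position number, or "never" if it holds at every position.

Check dirty → X valid at each position in order: 0 ✓, 1 ✓, 2 ✓, 3 ✓, 4 ✓.
At position 5 the labels are {dirty, owned, shared, valid} and the next position 6 has {owned, shared}, so dirty → X valid is false there. This is the first violation.

5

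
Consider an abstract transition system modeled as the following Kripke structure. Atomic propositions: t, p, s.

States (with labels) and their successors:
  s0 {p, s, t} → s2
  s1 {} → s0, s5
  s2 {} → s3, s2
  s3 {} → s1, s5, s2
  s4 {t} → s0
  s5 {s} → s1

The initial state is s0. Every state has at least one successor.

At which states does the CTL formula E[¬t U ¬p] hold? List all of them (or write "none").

{s1, s2, s3, s4, s5}

States satisfying ¬t: {s1, s2, s3, s5}.
States satisfying ¬p: {s1, s2, s3, s4, s5}.
States satisfying E[¬t U ¬p]: {s1, s2, s3, s4, s5}.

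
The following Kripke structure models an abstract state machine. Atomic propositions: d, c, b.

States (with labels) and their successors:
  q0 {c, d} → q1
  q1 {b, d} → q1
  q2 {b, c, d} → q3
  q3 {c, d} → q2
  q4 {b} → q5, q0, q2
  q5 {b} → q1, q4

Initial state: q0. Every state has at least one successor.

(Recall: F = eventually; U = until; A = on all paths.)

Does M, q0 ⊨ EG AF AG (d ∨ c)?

States satisfying AF AG (d ∨ c): {q0, q1, q2, q3}.
States satisfying EG AF AG (d ∨ c): {q0, q1, q2, q3}.
q0 ∈ Sat(EG AF AG (d ∨ c)).

Holds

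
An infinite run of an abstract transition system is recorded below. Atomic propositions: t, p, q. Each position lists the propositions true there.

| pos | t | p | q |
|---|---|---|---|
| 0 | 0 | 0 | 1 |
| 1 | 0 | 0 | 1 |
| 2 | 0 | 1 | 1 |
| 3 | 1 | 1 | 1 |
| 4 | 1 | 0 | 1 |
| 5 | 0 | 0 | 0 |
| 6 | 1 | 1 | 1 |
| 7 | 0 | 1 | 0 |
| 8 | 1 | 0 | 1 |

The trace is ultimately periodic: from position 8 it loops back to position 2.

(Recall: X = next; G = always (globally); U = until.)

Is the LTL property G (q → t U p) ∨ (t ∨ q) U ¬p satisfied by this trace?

q → t U p must hold at every position from 0 onward. It fails at position 0, so G (q → t U p) is false.
Positions where q holds: 0, 1, 2, 3, 4, 6, 8.
Check t U p at each: 0→fails, 1→fails, 2→ok, 3→ok, 4→fails, 6→ok, 8→ok.
Walking from position 0: ¬p first holds at position 0, and t ∨ q holds at every earlier position along the way, so (t ∨ q) U ¬p holds.
At position 0: G (q → t U p) is false; (t ∨ q) U ¬p is true; so G (q → t U p) ∨ (t ∨ q) U ¬p is true.

Satisfied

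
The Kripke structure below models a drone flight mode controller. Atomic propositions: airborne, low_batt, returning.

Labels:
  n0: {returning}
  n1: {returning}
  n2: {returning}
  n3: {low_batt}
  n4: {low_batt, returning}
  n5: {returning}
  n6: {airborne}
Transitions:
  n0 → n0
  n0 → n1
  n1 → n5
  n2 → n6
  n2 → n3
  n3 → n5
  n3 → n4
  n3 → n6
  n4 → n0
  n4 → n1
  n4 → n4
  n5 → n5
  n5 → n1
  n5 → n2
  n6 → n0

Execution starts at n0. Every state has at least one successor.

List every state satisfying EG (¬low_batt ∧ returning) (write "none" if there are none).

States satisfying ¬low_batt ∧ returning: {n0, n1, n2, n5}.
States satisfying EG (¬low_batt ∧ returning): {n0, n1, n5}.

{n0, n1, n5}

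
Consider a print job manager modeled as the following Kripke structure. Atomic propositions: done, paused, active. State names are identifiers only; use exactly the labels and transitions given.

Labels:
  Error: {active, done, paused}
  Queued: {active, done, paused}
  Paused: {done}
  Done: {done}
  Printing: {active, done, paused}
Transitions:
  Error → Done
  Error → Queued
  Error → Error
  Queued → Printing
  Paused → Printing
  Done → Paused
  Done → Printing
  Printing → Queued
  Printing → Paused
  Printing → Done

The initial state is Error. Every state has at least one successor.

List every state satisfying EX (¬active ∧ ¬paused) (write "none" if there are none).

States satisfying ¬active ∧ ¬paused: {Paused, Done}.
States satisfying EX (¬active ∧ ¬paused): {Error, Done, Printing}.

{Error, Done, Printing}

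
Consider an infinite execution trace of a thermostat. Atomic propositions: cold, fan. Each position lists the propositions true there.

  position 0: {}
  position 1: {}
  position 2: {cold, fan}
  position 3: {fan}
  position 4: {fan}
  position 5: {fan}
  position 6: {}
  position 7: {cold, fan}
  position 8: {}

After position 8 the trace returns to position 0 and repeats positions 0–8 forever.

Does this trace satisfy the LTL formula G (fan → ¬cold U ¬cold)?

Violated

fan → ¬cold U ¬cold must hold at every position from 0 onward. It fails at position 2, so G (fan → ¬cold U ¬cold) is false.
Positions where fan holds: 2, 3, 4, 5, 7.
Check ¬cold U ¬cold at each: 2→fails, 3→ok, 4→ok, 5→ok, 7→fails.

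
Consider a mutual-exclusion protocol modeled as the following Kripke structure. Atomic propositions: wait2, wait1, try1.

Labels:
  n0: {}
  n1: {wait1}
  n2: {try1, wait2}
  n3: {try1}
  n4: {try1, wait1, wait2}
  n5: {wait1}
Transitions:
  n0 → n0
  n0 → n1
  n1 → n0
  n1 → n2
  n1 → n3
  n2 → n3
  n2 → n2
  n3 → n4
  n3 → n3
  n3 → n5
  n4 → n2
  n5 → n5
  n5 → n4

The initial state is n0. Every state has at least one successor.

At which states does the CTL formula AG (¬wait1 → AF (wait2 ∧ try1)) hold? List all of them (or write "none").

none

States satisfying ¬wait1 → AF (wait2 ∧ try1): {n1, n2, n4, n5}.
States satisfying AG (¬wait1 → AF (wait2 ∧ try1)): ∅.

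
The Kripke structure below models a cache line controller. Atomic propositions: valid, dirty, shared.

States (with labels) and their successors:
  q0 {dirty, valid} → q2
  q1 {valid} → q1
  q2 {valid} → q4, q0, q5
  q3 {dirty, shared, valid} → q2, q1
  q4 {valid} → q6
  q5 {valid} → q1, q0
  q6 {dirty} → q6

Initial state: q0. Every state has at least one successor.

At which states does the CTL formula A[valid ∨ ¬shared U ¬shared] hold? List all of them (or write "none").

{q0, q1, q2, q3, q4, q5, q6}

States satisfying valid ∨ ¬shared: {q0, q1, q2, q3, q4, q5, q6}.
States satisfying ¬shared: {q0, q1, q2, q4, q5, q6}.
States satisfying A[valid ∨ ¬shared U ¬shared]: {q0, q1, q2, q3, q4, q5, q6}.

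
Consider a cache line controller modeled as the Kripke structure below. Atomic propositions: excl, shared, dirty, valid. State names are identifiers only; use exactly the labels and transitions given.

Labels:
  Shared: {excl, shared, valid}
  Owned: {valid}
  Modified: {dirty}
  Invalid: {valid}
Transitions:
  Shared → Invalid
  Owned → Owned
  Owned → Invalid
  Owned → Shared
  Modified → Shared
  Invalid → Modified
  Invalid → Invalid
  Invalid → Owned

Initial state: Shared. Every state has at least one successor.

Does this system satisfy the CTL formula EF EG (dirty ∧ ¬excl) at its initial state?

States satisfying EG (dirty ∧ ¬excl): ∅.
States satisfying EF EG (dirty ∧ ¬excl): ∅.
No suitable path/successor from Shared witnesses the formula.
Shared ∉ Sat(EF EG (dirty ∧ ¬excl)).

Violated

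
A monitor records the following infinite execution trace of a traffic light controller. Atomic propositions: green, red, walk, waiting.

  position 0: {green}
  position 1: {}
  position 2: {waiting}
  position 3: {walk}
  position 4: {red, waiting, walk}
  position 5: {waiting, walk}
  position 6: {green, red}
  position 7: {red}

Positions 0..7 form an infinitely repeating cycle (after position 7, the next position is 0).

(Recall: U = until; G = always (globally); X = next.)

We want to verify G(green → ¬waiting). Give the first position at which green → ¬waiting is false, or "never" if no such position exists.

never

green → ¬waiting holds at every position 0..7, and those are all the positions the trace ever visits, so the invariant G(green → ¬waiting) is never violated.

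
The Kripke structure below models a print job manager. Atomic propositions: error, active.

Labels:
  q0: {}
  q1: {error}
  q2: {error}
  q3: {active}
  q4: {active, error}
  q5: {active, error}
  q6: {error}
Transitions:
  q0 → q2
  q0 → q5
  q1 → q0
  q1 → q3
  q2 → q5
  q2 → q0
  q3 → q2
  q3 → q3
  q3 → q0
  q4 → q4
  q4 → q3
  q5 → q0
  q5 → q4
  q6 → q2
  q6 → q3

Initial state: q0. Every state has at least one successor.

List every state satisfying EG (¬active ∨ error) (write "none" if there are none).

{q0, q1, q2, q4, q5, q6}

States satisfying ¬active ∨ error: {q0, q1, q2, q4, q5, q6}.
States satisfying EG (¬active ∨ error): {q0, q1, q2, q4, q5, q6}.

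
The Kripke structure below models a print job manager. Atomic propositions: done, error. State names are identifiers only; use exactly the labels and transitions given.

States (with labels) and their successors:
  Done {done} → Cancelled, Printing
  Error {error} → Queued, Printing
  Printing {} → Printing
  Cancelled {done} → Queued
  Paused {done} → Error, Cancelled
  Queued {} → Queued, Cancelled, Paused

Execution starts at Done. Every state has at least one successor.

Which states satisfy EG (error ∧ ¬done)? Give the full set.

none

States satisfying error ∧ ¬done: {Error}.
States satisfying EG (error ∧ ¬done): ∅.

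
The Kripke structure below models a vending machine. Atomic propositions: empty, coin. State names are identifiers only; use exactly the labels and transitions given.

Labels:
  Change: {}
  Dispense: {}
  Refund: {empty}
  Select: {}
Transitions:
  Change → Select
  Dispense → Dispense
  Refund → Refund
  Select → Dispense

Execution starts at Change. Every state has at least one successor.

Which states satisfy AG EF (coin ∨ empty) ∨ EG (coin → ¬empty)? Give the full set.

{Change, Dispense, Refund, Select}

States satisfying EF (coin ∨ empty): {Refund}.
States satisfying AG EF (coin ∨ empty): {Refund}.
States satisfying coin → ¬empty: {Change, Dispense, Refund, Select}.
States satisfying EG (coin → ¬empty): {Change, Dispense, Refund, Select}.
States satisfying AG EF (coin ∨ empty) ∨ EG (coin → ¬empty): {Change, Dispense, Refund, Select}.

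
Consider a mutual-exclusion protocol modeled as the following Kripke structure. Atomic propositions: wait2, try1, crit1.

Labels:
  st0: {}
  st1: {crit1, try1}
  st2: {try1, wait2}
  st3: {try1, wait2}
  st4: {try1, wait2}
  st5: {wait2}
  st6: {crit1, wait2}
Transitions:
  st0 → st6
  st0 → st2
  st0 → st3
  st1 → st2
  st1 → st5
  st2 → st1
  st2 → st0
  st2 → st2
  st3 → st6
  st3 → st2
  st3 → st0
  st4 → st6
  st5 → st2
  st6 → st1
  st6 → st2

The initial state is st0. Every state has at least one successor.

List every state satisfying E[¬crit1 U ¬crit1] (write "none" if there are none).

{st0, st2, st3, st4, st5}

States satisfying ¬crit1: {st0, st2, st3, st4, st5}.
States satisfying E[¬crit1 U ¬crit1]: {st0, st2, st3, st4, st5}.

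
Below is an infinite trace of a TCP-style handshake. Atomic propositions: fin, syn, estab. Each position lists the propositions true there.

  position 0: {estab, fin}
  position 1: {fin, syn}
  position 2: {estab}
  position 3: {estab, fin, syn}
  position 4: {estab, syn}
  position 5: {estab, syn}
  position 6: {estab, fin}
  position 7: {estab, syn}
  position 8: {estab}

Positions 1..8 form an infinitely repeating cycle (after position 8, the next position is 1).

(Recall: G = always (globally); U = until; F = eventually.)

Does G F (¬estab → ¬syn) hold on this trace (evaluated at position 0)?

F (¬estab → ¬syn) holds at every position 0..8, and those are all positions ever visited, so G F (¬estab → ¬syn) holds.

Satisfied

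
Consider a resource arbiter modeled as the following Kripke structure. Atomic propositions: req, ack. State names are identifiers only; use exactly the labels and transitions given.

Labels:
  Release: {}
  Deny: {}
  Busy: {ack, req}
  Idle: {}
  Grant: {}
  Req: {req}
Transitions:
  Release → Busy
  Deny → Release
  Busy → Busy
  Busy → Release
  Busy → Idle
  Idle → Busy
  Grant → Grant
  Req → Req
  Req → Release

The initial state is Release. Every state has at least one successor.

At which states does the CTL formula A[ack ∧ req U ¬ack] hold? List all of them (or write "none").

States satisfying ack ∧ req: {Busy}.
States satisfying ¬ack: {Release, Deny, Idle, Grant, Req}.
States satisfying A[ack ∧ req U ¬ack]: {Release, Deny, Idle, Grant, Req}.

{Release, Deny, Idle, Grant, Req}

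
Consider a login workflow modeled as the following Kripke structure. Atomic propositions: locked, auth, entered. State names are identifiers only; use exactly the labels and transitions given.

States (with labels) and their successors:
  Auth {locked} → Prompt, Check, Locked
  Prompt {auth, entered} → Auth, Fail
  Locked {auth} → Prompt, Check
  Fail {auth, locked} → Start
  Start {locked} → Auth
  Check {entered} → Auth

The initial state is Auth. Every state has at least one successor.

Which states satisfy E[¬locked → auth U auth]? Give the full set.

{Auth, Prompt, Locked, Fail, Start}

States satisfying ¬locked → auth: {Auth, Prompt, Locked, Fail, Start}.
States satisfying auth: {Prompt, Locked, Fail}.
States satisfying E[¬locked → auth U auth]: {Auth, Prompt, Locked, Fail, Start}.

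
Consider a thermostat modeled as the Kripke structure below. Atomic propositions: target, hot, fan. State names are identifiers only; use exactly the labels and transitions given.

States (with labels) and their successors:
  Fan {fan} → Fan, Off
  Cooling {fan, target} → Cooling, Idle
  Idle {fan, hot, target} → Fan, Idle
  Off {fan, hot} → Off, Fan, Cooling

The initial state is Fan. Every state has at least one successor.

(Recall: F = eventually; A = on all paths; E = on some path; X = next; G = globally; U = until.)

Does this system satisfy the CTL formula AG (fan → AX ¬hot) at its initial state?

Violated

States satisfying fan → AX ¬hot: ∅.
States satisfying AG (fan → AX ¬hot): ∅.
Cooling is reachable from Fan and violates fan → AX ¬hot, so AG fails at Fan.
Fan ∉ Sat(AG (fan → AX ¬hot)).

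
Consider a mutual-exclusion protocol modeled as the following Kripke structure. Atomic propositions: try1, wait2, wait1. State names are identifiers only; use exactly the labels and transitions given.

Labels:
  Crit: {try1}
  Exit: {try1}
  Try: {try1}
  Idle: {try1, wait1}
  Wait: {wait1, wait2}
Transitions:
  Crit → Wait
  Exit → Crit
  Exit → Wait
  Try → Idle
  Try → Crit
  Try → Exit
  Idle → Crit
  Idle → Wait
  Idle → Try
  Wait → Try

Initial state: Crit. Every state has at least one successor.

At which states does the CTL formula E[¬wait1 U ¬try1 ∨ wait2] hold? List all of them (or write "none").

States satisfying ¬wait1: {Crit, Exit, Try}.
States satisfying ¬try1 ∨ wait2: {Wait}.
States satisfying E[¬wait1 U ¬try1 ∨ wait2]: {Crit, Exit, Try, Wait}.

{Crit, Exit, Try, Wait}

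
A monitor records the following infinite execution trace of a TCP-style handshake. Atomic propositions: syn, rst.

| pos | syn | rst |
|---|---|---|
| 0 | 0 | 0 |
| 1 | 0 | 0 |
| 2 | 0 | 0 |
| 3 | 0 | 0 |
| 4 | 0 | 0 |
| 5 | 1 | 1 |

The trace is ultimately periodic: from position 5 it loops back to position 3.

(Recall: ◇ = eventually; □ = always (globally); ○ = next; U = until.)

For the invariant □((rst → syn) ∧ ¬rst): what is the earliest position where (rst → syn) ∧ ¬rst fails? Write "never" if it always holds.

Check (rst → syn) ∧ ¬rst at each position in order: 0 ✓, 1 ✓, 2 ✓, 3 ✓, 4 ✓.
At position 5 the labels are {rst, syn}, so (rst → syn) ∧ ¬rst is false there. This is the first violation.

5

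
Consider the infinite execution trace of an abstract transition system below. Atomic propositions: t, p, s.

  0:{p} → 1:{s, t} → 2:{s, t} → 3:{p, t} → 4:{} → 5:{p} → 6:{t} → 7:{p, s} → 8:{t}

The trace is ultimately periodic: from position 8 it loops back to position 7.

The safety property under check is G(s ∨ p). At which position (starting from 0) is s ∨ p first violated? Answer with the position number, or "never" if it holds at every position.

4

Check s ∨ p at each position in order: 0 ✓, 1 ✓, 2 ✓, 3 ✓.
At position 4 the labels are {}, so s ∨ p is false there. This is the first violation.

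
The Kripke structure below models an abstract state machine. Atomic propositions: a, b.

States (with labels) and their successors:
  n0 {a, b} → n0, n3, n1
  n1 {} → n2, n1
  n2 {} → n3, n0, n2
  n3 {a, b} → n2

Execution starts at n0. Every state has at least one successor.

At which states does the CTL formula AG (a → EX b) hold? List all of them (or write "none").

States satisfying a → EX b: {n0, n1, n2}.
States satisfying AG (a → EX b): ∅.

none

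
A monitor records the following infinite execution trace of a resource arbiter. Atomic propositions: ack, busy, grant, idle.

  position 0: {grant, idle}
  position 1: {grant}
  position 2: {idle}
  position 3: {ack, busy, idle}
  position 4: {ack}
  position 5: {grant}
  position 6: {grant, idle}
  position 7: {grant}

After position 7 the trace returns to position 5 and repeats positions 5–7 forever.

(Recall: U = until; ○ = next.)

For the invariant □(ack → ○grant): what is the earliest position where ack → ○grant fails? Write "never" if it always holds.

3

Check ack → ○grant at each position in order: 0 ✓, 1 ✓, 2 ✓.
At position 3 the labels are {ack, busy, idle} and the next position 4 has {ack}, so ack → ○grant is false there. This is the first violation.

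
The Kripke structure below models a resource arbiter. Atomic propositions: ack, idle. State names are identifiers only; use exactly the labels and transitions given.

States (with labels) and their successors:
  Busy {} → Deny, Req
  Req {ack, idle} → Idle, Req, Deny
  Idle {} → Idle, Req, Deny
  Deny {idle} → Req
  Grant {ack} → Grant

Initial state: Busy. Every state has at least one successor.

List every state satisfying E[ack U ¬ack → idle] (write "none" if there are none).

{Req, Deny, Grant}

States satisfying ack: {Req, Grant}.
States satisfying ¬ack → idle: {Req, Deny, Grant}.
States satisfying E[ack U ¬ack → idle]: {Req, Deny, Grant}.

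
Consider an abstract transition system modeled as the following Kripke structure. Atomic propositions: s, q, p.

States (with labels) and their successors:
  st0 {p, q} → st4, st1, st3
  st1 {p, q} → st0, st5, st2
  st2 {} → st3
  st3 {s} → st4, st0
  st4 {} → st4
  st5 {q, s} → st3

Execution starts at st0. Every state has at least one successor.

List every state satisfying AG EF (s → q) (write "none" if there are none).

States satisfying EF (s → q): {st0, st1, st2, st3, st4, st5}.
States satisfying AG EF (s → q): {st0, st1, st2, st3, st4, st5}.

{st0, st1, st2, st3, st4, st5}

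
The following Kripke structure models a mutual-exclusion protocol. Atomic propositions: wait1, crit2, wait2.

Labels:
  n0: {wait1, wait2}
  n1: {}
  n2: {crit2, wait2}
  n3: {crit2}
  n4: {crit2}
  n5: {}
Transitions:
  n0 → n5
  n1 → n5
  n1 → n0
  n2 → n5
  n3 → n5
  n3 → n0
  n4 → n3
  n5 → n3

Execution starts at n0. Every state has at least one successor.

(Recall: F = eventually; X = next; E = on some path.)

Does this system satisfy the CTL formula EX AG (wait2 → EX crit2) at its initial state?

States satisfying AG (wait2 → EX crit2): ∅.
States satisfying EX AG (wait2 → EX crit2): ∅.
No suitable path/successor from n0 witnesses the formula.
n0 ∉ Sat(EX AG (wait2 → EX crit2)).

Does not hold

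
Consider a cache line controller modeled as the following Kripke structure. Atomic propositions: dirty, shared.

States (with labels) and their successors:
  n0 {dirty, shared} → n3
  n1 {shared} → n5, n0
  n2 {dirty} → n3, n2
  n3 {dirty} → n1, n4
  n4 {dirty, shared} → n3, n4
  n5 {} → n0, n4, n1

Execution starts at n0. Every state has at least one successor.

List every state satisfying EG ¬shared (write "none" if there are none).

{n2}

States satisfying ¬shared: {n2, n3, n5}.
States satisfying EG ¬shared: {n2}.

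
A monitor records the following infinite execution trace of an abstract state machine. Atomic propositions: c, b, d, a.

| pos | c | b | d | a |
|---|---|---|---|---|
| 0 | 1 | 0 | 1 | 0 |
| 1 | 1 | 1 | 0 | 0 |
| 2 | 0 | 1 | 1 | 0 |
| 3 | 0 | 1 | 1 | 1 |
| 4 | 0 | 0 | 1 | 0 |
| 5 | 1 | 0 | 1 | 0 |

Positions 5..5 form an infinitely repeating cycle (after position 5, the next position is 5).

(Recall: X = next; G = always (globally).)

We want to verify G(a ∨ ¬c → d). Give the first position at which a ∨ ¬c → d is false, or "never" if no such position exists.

never

a ∨ ¬c → d holds at every position 0..5, and those are all the positions the trace ever visits, so the invariant G(a ∨ ¬c → d) is never violated.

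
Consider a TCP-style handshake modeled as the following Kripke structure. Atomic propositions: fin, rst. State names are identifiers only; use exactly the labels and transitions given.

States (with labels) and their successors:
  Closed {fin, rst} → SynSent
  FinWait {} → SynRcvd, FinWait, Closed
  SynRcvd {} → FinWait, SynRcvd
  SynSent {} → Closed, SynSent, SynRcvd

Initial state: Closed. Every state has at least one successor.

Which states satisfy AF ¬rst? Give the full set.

{Closed, FinWait, SynRcvd, SynSent}

States satisfying ¬rst: {FinWait, SynRcvd, SynSent}.
States satisfying AF ¬rst: {Closed, FinWait, SynRcvd, SynSent}.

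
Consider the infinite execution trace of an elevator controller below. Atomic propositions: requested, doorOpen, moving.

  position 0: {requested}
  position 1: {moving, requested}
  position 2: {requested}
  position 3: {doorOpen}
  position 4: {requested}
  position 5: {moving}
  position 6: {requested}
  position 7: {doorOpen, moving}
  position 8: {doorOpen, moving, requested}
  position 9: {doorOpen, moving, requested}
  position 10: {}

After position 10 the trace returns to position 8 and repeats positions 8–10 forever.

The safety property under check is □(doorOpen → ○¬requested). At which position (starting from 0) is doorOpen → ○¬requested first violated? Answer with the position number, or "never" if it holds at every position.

Check doorOpen → ○¬requested at each position in order: 0 ✓, 1 ✓, 2 ✓.
At position 3 the labels are {doorOpen} and the next position 4 has {requested}, so doorOpen → ○¬requested is false there. This is the first violation.

3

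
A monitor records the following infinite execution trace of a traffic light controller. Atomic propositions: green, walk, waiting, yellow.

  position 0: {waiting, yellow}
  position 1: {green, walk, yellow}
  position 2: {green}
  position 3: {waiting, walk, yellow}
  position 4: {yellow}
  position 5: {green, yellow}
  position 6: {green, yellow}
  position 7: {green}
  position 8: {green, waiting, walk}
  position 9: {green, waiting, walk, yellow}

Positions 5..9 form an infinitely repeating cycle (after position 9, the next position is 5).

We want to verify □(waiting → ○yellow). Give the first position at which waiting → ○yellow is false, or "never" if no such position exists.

waiting → ○yellow holds at every position 0..9, and those are all the positions the trace ever visits, so the invariant □(waiting → ○yellow) is never violated.

never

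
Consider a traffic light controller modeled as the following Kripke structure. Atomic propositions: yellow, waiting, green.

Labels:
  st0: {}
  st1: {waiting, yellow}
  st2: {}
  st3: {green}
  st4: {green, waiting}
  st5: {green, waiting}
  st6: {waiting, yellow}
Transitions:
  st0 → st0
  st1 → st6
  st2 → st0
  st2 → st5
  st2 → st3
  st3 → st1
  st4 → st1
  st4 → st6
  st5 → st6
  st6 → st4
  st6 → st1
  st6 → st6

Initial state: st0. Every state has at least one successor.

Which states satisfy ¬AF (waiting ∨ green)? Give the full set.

States satisfying waiting ∨ green: {st1, st3, st4, st5, st6}.
States satisfying AF (waiting ∨ green): {st1, st3, st4, st5, st6}.
States satisfying ¬AF (waiting ∨ green): {st0, st2}.

{st0, st2}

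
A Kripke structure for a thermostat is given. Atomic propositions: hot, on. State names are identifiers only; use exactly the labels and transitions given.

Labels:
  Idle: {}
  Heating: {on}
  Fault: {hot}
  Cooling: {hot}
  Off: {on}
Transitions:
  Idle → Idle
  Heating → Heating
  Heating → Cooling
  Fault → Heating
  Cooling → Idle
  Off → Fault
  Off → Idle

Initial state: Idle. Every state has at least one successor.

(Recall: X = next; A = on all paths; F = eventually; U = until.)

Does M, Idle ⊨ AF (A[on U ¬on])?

Satisfied

States satisfying A[on U ¬on]: {Idle, Fault, Cooling, Off}.
States satisfying AF (A[on U ¬on]): {Idle, Fault, Cooling, Off}.
Idle ∈ Sat(AF (A[on U ¬on])).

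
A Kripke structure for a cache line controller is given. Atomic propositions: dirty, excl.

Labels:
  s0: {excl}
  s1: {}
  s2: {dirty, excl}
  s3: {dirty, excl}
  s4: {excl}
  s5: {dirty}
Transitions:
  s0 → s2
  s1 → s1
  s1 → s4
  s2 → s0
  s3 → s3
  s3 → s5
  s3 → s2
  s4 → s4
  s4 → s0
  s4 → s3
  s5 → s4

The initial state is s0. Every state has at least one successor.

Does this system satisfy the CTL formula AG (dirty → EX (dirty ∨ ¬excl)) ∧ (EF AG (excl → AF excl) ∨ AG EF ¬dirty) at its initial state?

Violated

States satisfying dirty → EX (dirty ∨ ¬excl): {s0, s1, s3, s4}.
States satisfying AG (dirty → EX (dirty ∨ ¬excl)): ∅.
States satisfying AG (excl → AF excl): {s0, s1, s2, s3, s4, s5}.
States satisfying EF AG (excl → AF excl): {s0, s1, s2, s3, s4, s5}.
States satisfying EF ¬dirty: {s0, s1, s2, s3, s4, s5}.
States satisfying AG EF ¬dirty: {s0, s1, s2, s3, s4, s5}.
States satisfying EF AG (excl → AF excl) ∨ AG EF ¬dirty: {s0, s1, s2, s3, s4, s5}.
States satisfying AG (dirty → EX (dirty ∨ ¬excl)) ∧ (EF AG (excl → AF excl) ∨ AG EF ¬dirty): ∅.
s0 ∉ Sat(AG (dirty → EX (dirty ∨ ¬excl)) ∧ (EF AG (excl → AF excl) ∨ AG EF ¬dirty)).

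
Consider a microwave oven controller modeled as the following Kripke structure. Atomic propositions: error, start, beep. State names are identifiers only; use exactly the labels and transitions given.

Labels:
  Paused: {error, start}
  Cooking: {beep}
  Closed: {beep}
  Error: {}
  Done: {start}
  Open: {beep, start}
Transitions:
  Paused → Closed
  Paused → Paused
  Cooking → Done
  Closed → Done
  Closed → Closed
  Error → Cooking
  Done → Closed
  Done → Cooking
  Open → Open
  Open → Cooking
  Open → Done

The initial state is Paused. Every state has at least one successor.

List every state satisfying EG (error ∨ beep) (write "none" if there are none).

States satisfying error ∨ beep: {Paused, Cooking, Closed, Open}.
States satisfying EG (error ∨ beep): {Paused, Closed, Open}.

{Paused, Closed, Open}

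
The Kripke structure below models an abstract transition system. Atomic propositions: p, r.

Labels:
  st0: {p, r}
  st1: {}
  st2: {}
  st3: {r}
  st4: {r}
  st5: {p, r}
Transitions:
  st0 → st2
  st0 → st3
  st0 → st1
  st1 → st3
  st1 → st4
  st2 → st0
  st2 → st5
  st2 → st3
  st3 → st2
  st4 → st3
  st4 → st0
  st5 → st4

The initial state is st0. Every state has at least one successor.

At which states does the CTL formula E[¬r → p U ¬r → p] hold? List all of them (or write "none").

States satisfying ¬r → p: {st0, st3, st4, st5}.
States satisfying E[¬r → p U ¬r → p]: {st0, st3, st4, st5}.

{st0, st3, st4, st5}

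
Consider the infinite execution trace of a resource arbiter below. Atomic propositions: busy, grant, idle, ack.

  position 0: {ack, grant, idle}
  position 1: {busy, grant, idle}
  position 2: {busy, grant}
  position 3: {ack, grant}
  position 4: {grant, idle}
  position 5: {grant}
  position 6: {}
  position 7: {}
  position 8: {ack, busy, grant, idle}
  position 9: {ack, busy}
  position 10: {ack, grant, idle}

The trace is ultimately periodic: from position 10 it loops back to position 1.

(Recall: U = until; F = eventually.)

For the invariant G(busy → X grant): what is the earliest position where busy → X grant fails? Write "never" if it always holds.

Check busy → X grant at each position in order: 0 ✓, 1 ✓, 2 ✓, 3 ✓, 4 ✓, 5 ✓, 6 ✓, 7 ✓.
At position 8 the labels are {ack, busy, grant, idle} and the next position 9 has {ack, busy}, so busy → X grant is false there. This is the first violation.

8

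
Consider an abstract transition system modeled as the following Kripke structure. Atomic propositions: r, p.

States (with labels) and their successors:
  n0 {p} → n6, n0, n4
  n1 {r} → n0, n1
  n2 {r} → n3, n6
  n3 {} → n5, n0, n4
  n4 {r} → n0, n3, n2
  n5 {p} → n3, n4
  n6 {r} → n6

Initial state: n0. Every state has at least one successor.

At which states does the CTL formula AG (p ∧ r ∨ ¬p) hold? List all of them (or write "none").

States satisfying p ∧ r ∨ ¬p: {n1, n2, n3, n4, n6}.
States satisfying AG (p ∧ r ∨ ¬p): {n6}.

{n6}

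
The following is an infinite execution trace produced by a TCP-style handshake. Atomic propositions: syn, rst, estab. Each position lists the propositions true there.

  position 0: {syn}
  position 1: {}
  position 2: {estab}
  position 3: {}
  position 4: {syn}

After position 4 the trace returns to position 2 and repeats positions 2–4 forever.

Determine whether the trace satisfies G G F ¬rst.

G F ¬rst holds at every position 0..4, and those are all positions ever visited, so G G F ¬rst holds.

Holds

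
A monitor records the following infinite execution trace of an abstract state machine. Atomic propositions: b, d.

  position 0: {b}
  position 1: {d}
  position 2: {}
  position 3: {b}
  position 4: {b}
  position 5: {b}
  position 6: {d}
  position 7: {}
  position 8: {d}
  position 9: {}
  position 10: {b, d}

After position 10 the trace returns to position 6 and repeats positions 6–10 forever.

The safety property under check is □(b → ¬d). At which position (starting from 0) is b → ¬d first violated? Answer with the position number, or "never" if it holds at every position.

Check b → ¬d at each position in order: 0 ✓, 1 ✓, 2 ✓, 3 ✓, 4 ✓, 5 ✓, 6 ✓, 7 ✓, 8 ✓, 9 ✓.
At position 10 the labels are {b, d}, so b → ¬d is false there. This is the first violation.

10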